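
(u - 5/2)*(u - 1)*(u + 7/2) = u^3 - 39*u/4 + 35/4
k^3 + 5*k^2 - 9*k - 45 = (k - 3)*(k + 3)*(k + 5)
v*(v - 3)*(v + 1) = v^3 - 2*v^2 - 3*v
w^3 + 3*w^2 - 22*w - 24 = (w - 4)*(w + 1)*(w + 6)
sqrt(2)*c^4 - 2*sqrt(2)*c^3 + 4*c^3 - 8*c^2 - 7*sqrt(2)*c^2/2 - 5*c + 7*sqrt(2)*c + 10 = (c - 2)*(c - sqrt(2))*(c + 5*sqrt(2)/2)*(sqrt(2)*c + 1)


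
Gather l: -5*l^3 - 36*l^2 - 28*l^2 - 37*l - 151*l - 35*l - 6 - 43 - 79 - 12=-5*l^3 - 64*l^2 - 223*l - 140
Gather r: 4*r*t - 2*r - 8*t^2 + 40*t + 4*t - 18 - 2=r*(4*t - 2) - 8*t^2 + 44*t - 20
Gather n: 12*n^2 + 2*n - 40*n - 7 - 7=12*n^2 - 38*n - 14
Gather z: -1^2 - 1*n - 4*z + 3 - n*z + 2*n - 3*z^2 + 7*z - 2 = n - 3*z^2 + z*(3 - n)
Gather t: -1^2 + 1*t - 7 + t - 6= 2*t - 14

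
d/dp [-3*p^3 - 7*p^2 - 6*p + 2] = -9*p^2 - 14*p - 6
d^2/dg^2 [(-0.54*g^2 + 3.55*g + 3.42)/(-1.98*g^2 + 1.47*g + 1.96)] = (-24.691392*g^3 - 67.872816*g^2 - 22.935528*g - 16.71978)/(7.762392*g^6 - 17.288964*g^5 - 10.216206*g^4 + 31.052133*g^3 + 10.113012*g^2 - 16.941456*g - 7.529536)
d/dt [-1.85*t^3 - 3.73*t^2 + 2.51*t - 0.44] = -5.55*t^2 - 7.46*t + 2.51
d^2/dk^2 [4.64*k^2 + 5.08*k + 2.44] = 9.28000000000000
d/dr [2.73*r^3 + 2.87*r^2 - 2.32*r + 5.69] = 8.19*r^2 + 5.74*r - 2.32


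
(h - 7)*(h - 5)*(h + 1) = h^3 - 11*h^2 + 23*h + 35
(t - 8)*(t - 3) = t^2 - 11*t + 24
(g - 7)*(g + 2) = g^2 - 5*g - 14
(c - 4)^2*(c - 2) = c^3 - 10*c^2 + 32*c - 32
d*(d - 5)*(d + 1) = d^3 - 4*d^2 - 5*d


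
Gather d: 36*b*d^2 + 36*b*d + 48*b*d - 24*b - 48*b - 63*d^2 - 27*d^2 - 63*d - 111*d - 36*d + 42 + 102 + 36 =-72*b + d^2*(36*b - 90) + d*(84*b - 210) + 180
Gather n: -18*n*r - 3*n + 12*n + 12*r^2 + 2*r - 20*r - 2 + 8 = n*(9 - 18*r) + 12*r^2 - 18*r + 6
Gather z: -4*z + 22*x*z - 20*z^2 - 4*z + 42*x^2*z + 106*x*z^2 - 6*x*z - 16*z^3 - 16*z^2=-16*z^3 + z^2*(106*x - 36) + z*(42*x^2 + 16*x - 8)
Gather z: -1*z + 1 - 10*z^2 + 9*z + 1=-10*z^2 + 8*z + 2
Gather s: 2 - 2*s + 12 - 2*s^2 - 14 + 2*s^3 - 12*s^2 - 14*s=2*s^3 - 14*s^2 - 16*s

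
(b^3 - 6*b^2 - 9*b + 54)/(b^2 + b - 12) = (b^2 - 3*b - 18)/(b + 4)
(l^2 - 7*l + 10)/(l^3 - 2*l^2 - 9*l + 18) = (l - 5)/(l^2 - 9)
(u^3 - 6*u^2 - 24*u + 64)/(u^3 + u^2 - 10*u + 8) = (u - 8)/(u - 1)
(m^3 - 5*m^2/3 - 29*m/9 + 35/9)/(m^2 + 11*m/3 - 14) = (3*m^2 + 2*m - 5)/(3*(m + 6))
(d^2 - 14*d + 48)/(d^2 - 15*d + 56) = (d - 6)/(d - 7)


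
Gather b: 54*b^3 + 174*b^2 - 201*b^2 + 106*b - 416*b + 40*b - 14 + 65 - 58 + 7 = 54*b^3 - 27*b^2 - 270*b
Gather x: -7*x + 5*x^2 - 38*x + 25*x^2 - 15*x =30*x^2 - 60*x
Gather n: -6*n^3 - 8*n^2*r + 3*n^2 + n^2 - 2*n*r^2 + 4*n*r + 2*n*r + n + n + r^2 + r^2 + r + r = -6*n^3 + n^2*(4 - 8*r) + n*(-2*r^2 + 6*r + 2) + 2*r^2 + 2*r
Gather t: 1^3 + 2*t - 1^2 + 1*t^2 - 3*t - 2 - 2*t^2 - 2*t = -t^2 - 3*t - 2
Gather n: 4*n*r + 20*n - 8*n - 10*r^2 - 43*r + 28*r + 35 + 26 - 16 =n*(4*r + 12) - 10*r^2 - 15*r + 45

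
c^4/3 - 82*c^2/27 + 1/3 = (c/3 + 1)*(c - 3)*(c - 1/3)*(c + 1/3)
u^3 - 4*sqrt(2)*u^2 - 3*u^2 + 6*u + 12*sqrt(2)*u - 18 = (u - 3)*(u - 3*sqrt(2))*(u - sqrt(2))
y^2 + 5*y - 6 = (y - 1)*(y + 6)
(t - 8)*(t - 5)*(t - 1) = t^3 - 14*t^2 + 53*t - 40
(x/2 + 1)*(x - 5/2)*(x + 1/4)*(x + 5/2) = x^4/2 + 9*x^3/8 - 23*x^2/8 - 225*x/32 - 25/16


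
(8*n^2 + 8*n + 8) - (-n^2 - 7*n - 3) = 9*n^2 + 15*n + 11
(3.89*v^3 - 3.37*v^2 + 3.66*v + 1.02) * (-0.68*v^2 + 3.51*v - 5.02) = -2.6452*v^5 + 15.9455*v^4 - 33.8453*v^3 + 29.0704*v^2 - 14.793*v - 5.1204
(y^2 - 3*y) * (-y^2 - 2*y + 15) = -y^4 + y^3 + 21*y^2 - 45*y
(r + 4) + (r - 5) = 2*r - 1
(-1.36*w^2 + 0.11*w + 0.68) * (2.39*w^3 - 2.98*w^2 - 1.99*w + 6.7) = -3.2504*w^5 + 4.3157*w^4 + 4.0038*w^3 - 11.3573*w^2 - 0.6162*w + 4.556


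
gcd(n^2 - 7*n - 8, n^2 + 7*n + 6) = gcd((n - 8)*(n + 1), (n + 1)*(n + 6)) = n + 1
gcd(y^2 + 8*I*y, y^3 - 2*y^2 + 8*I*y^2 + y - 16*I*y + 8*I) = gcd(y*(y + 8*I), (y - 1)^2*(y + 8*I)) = y + 8*I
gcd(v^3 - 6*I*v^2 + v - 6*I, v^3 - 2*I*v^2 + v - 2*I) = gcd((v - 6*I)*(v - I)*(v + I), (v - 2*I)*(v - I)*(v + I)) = v^2 + 1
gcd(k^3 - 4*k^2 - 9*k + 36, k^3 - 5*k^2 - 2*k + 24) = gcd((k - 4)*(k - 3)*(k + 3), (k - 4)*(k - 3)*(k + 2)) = k^2 - 7*k + 12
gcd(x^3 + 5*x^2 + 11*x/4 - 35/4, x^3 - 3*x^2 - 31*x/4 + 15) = x + 5/2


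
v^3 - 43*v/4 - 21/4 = (v - 7/2)*(v + 1/2)*(v + 3)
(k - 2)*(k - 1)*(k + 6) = k^3 + 3*k^2 - 16*k + 12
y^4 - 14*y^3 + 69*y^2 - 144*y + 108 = (y - 6)*(y - 3)^2*(y - 2)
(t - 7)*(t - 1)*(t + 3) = t^3 - 5*t^2 - 17*t + 21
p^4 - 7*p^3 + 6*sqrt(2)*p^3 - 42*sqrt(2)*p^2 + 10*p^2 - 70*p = p*(p - 7)*(p + sqrt(2))*(p + 5*sqrt(2))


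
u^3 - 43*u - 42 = (u - 7)*(u + 1)*(u + 6)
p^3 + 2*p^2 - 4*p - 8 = (p - 2)*(p + 2)^2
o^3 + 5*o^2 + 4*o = o*(o + 1)*(o + 4)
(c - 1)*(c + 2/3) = c^2 - c/3 - 2/3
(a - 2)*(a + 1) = a^2 - a - 2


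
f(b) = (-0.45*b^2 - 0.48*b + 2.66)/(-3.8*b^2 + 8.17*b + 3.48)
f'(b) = (-0.9*b - 0.48)/(-3.8*b^2 + 8.17*b + 3.48) + (7.6*b - 8.17)*(-0.45*b^2 - 0.48*b + 2.66)/(-3.8*b^2 + 8.17*b + 3.48)^2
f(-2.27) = -0.04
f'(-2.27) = -0.08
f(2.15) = -0.13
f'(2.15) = -1.00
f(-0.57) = -1.16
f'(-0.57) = -6.01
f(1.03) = 0.21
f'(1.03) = -0.19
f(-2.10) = -0.06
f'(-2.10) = -0.09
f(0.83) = 0.26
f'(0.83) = -0.22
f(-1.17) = -0.23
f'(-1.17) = -0.40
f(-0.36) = 59.90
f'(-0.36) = -14106.32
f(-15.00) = 0.09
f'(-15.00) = -0.00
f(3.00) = 0.46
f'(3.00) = -0.56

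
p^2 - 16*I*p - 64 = (p - 8*I)^2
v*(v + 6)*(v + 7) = v^3 + 13*v^2 + 42*v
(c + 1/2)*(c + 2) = c^2 + 5*c/2 + 1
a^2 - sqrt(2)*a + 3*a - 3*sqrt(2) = (a + 3)*(a - sqrt(2))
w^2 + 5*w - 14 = (w - 2)*(w + 7)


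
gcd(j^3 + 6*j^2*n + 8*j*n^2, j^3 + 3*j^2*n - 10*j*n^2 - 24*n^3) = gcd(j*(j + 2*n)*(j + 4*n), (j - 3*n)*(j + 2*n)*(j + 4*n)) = j^2 + 6*j*n + 8*n^2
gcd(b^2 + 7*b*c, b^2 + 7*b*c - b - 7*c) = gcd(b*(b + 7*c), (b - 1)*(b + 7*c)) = b + 7*c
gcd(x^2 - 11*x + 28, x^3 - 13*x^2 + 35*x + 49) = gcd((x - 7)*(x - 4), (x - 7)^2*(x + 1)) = x - 7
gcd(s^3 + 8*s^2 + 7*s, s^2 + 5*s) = s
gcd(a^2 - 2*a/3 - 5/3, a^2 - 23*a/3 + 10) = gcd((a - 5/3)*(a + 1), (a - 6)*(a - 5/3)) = a - 5/3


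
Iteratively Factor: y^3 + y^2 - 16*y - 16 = (y + 4)*(y^2 - 3*y - 4) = (y - 4)*(y + 4)*(y + 1)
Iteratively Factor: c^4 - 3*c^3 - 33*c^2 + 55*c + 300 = (c - 5)*(c^3 + 2*c^2 - 23*c - 60) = (c - 5)^2*(c^2 + 7*c + 12) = (c - 5)^2*(c + 3)*(c + 4)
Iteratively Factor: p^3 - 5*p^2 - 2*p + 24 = (p - 3)*(p^2 - 2*p - 8) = (p - 4)*(p - 3)*(p + 2)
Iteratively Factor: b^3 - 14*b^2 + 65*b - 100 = (b - 4)*(b^2 - 10*b + 25) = (b - 5)*(b - 4)*(b - 5)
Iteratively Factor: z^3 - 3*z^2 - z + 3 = (z - 3)*(z^2 - 1) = (z - 3)*(z + 1)*(z - 1)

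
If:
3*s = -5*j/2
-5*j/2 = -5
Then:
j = 2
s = -5/3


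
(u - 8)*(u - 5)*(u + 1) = u^3 - 12*u^2 + 27*u + 40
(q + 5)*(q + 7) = q^2 + 12*q + 35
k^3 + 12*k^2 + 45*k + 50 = (k + 2)*(k + 5)^2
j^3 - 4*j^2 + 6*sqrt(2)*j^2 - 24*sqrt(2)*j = j*(j - 4)*(j + 6*sqrt(2))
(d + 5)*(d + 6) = d^2 + 11*d + 30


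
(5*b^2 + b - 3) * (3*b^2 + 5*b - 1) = 15*b^4 + 28*b^3 - 9*b^2 - 16*b + 3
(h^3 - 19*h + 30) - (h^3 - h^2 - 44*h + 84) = h^2 + 25*h - 54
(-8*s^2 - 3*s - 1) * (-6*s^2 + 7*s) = 48*s^4 - 38*s^3 - 15*s^2 - 7*s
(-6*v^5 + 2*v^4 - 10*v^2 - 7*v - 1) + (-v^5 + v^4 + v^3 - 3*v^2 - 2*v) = -7*v^5 + 3*v^4 + v^3 - 13*v^2 - 9*v - 1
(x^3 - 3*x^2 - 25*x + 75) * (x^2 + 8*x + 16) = x^5 + 5*x^4 - 33*x^3 - 173*x^2 + 200*x + 1200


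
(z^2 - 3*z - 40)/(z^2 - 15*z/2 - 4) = 2*(z + 5)/(2*z + 1)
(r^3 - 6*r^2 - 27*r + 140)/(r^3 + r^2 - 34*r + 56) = (r^2 - 2*r - 35)/(r^2 + 5*r - 14)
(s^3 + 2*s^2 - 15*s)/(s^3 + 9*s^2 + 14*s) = (s^2 + 2*s - 15)/(s^2 + 9*s + 14)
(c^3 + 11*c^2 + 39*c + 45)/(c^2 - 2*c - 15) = (c^2 + 8*c + 15)/(c - 5)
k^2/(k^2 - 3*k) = k/(k - 3)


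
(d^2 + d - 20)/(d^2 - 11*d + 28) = (d + 5)/(d - 7)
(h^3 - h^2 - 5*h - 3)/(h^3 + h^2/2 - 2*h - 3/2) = 2*(h - 3)/(2*h - 3)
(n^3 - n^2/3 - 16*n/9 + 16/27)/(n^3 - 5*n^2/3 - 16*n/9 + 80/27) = (3*n - 1)/(3*n - 5)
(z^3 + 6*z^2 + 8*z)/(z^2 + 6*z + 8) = z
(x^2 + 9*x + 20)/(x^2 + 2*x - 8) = (x + 5)/(x - 2)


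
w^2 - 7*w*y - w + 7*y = (w - 1)*(w - 7*y)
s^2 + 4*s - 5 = (s - 1)*(s + 5)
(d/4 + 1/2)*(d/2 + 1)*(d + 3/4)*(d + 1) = d^4/8 + 23*d^3/32 + 47*d^2/32 + 5*d/4 + 3/8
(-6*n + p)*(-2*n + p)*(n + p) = 12*n^3 + 4*n^2*p - 7*n*p^2 + p^3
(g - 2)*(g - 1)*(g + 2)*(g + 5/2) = g^4 + 3*g^3/2 - 13*g^2/2 - 6*g + 10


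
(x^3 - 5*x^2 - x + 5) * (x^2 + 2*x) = x^5 - 3*x^4 - 11*x^3 + 3*x^2 + 10*x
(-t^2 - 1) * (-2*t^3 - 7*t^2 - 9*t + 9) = 2*t^5 + 7*t^4 + 11*t^3 - 2*t^2 + 9*t - 9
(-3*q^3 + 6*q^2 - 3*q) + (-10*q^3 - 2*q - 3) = -13*q^3 + 6*q^2 - 5*q - 3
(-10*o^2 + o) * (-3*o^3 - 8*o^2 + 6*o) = 30*o^5 + 77*o^4 - 68*o^3 + 6*o^2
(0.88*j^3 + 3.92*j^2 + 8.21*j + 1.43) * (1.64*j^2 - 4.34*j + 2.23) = 1.4432*j^5 + 2.6096*j^4 - 1.586*j^3 - 24.5446*j^2 + 12.1021*j + 3.1889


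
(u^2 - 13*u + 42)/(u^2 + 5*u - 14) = (u^2 - 13*u + 42)/(u^2 + 5*u - 14)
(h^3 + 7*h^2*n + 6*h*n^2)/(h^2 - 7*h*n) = (h^2 + 7*h*n + 6*n^2)/(h - 7*n)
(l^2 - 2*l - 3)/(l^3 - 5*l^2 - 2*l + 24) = (l + 1)/(l^2 - 2*l - 8)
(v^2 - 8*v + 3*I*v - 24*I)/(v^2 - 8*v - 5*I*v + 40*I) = (v + 3*I)/(v - 5*I)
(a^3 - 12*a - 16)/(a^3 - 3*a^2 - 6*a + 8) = (a + 2)/(a - 1)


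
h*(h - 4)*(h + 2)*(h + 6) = h^4 + 4*h^3 - 20*h^2 - 48*h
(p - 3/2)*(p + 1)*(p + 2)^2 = p^4 + 7*p^3/2 + p^2/2 - 8*p - 6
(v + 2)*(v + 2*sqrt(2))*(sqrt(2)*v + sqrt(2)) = sqrt(2)*v^3 + 4*v^2 + 3*sqrt(2)*v^2 + 2*sqrt(2)*v + 12*v + 8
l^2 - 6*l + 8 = (l - 4)*(l - 2)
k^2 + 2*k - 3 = (k - 1)*(k + 3)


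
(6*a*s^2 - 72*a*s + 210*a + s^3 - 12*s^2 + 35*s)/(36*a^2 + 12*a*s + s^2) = (s^2 - 12*s + 35)/(6*a + s)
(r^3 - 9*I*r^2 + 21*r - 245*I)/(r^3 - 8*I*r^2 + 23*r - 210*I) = (r - 7*I)/(r - 6*I)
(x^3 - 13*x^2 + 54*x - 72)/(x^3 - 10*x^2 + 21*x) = (x^2 - 10*x + 24)/(x*(x - 7))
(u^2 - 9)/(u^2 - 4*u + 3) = (u + 3)/(u - 1)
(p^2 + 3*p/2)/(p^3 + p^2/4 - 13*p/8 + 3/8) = 4*p/(4*p^2 - 5*p + 1)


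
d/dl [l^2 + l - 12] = 2*l + 1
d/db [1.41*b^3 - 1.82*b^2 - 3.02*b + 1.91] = 4.23*b^2 - 3.64*b - 3.02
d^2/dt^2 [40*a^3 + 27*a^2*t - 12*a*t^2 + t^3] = -24*a + 6*t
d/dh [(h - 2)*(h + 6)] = 2*h + 4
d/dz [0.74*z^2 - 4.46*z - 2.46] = 1.48*z - 4.46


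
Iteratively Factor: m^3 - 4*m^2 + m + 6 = (m - 3)*(m^2 - m - 2) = (m - 3)*(m - 2)*(m + 1)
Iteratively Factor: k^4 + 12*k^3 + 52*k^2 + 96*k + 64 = (k + 4)*(k^3 + 8*k^2 + 20*k + 16) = (k + 4)^2*(k^2 + 4*k + 4) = (k + 2)*(k + 4)^2*(k + 2)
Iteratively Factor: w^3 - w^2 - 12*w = (w + 3)*(w^2 - 4*w) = (w - 4)*(w + 3)*(w)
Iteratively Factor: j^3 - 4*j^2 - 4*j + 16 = (j + 2)*(j^2 - 6*j + 8) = (j - 4)*(j + 2)*(j - 2)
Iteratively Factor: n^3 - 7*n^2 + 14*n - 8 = (n - 2)*(n^2 - 5*n + 4) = (n - 2)*(n - 1)*(n - 4)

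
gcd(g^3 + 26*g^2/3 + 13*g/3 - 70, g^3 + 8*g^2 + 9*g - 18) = g + 6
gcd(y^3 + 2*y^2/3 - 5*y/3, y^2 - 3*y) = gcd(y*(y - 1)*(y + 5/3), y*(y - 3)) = y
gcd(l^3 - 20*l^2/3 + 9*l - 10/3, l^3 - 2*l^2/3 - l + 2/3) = l^2 - 5*l/3 + 2/3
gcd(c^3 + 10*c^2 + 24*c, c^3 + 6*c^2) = c^2 + 6*c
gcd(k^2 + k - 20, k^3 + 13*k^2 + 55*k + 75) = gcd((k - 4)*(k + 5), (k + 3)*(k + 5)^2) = k + 5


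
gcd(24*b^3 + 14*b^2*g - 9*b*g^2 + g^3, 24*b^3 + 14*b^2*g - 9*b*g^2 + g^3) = 24*b^3 + 14*b^2*g - 9*b*g^2 + g^3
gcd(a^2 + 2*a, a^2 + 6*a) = a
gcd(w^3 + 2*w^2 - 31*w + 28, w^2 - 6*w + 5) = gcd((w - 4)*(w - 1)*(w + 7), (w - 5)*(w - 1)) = w - 1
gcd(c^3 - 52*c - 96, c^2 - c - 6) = c + 2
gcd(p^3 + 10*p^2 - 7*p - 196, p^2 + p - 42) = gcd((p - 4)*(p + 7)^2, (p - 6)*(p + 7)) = p + 7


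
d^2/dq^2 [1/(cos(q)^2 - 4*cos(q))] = (-(1 - cos(2*q))^2 - 15*cos(q) - 9*cos(2*q) + 3*cos(3*q) + 27)/((cos(q) - 4)^3*cos(q)^3)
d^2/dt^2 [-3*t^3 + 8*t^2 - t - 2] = 16 - 18*t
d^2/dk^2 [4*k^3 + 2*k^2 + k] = 24*k + 4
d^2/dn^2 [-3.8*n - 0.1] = 0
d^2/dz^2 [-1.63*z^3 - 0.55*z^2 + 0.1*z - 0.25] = -9.78*z - 1.1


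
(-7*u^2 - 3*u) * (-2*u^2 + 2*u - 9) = 14*u^4 - 8*u^3 + 57*u^2 + 27*u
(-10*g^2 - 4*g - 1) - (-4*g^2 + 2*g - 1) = -6*g^2 - 6*g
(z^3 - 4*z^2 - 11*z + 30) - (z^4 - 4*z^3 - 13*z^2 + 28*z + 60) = -z^4 + 5*z^3 + 9*z^2 - 39*z - 30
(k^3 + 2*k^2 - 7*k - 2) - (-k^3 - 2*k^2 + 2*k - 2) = 2*k^3 + 4*k^2 - 9*k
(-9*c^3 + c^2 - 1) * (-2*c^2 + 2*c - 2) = 18*c^5 - 20*c^4 + 20*c^3 - 2*c + 2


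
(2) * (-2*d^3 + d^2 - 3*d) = -4*d^3 + 2*d^2 - 6*d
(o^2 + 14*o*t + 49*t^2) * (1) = o^2 + 14*o*t + 49*t^2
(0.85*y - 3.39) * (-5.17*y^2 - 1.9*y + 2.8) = -4.3945*y^3 + 15.9113*y^2 + 8.821*y - 9.492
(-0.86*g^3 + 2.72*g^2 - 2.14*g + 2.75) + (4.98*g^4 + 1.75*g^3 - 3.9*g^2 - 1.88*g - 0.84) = 4.98*g^4 + 0.89*g^3 - 1.18*g^2 - 4.02*g + 1.91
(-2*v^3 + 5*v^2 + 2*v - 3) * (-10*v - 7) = 20*v^4 - 36*v^3 - 55*v^2 + 16*v + 21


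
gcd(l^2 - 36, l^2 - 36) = l^2 - 36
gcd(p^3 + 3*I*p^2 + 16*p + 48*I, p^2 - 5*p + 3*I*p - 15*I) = p + 3*I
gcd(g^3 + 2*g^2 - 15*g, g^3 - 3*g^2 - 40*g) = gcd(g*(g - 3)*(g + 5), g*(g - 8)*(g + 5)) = g^2 + 5*g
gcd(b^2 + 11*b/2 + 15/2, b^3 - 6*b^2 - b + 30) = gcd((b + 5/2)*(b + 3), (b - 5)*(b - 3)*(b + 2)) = 1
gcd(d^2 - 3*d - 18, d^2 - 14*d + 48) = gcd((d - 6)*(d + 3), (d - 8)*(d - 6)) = d - 6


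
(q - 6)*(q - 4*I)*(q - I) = q^3 - 6*q^2 - 5*I*q^2 - 4*q + 30*I*q + 24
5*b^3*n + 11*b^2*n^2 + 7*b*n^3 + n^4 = n*(b + n)^2*(5*b + n)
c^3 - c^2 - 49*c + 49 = (c - 7)*(c - 1)*(c + 7)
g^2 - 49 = (g - 7)*(g + 7)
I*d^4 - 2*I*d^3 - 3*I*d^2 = d^2*(d - 3)*(I*d + I)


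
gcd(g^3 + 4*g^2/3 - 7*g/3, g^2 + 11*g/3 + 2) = 1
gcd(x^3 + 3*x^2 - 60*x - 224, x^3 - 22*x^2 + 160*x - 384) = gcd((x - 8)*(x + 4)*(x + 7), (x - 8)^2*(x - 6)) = x - 8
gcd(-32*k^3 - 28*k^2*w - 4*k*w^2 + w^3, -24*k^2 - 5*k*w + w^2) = -8*k + w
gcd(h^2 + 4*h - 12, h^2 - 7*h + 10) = h - 2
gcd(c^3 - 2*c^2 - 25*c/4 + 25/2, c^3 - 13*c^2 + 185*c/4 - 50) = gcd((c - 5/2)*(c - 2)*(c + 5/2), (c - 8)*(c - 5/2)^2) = c - 5/2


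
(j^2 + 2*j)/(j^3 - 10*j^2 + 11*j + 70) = j/(j^2 - 12*j + 35)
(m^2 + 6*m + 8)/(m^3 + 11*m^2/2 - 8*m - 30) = 2*(m + 4)/(2*m^2 + 7*m - 30)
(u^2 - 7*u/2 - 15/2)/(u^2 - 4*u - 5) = (u + 3/2)/(u + 1)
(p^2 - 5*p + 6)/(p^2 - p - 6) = (p - 2)/(p + 2)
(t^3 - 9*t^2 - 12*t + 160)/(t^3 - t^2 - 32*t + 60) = (t^2 - 4*t - 32)/(t^2 + 4*t - 12)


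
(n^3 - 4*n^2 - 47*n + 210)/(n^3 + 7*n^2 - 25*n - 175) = (n - 6)/(n + 5)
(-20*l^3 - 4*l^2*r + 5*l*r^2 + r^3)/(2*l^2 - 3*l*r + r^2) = (10*l^2 + 7*l*r + r^2)/(-l + r)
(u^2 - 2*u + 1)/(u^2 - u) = (u - 1)/u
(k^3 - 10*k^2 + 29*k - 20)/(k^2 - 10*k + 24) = (k^2 - 6*k + 5)/(k - 6)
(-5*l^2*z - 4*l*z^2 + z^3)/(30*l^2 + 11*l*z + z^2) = z*(-5*l^2 - 4*l*z + z^2)/(30*l^2 + 11*l*z + z^2)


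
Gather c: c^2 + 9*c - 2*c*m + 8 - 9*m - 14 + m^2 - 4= c^2 + c*(9 - 2*m) + m^2 - 9*m - 10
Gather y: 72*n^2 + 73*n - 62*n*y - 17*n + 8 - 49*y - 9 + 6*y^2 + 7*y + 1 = 72*n^2 + 56*n + 6*y^2 + y*(-62*n - 42)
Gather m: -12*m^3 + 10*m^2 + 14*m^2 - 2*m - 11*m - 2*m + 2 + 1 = -12*m^3 + 24*m^2 - 15*m + 3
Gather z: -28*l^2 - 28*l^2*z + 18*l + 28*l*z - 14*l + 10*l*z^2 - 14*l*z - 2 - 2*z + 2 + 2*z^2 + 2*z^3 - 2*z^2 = -28*l^2 + 10*l*z^2 + 4*l + 2*z^3 + z*(-28*l^2 + 14*l - 2)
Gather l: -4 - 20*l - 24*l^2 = -24*l^2 - 20*l - 4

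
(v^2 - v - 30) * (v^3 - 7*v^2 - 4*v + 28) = v^5 - 8*v^4 - 27*v^3 + 242*v^2 + 92*v - 840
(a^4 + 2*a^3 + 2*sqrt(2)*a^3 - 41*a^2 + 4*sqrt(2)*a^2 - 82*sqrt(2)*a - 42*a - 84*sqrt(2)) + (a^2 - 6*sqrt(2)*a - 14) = a^4 + 2*a^3 + 2*sqrt(2)*a^3 - 40*a^2 + 4*sqrt(2)*a^2 - 88*sqrt(2)*a - 42*a - 84*sqrt(2) - 14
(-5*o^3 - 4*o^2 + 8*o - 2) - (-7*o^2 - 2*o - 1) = -5*o^3 + 3*o^2 + 10*o - 1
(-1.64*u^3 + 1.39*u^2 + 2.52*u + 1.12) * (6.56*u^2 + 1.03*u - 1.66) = -10.7584*u^5 + 7.4292*u^4 + 20.6853*u^3 + 7.6354*u^2 - 3.0296*u - 1.8592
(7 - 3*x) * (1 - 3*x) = 9*x^2 - 24*x + 7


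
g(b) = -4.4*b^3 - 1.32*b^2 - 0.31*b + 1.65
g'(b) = -13.2*b^2 - 2.64*b - 0.31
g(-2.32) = 50.21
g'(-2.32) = -65.23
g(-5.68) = 767.13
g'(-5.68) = -411.18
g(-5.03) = 529.77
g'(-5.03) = -321.00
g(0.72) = -0.90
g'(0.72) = -9.05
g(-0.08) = 1.67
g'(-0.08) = -0.18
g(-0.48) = 1.98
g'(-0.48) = -2.08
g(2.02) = -40.63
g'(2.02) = -59.50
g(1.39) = -13.15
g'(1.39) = -29.48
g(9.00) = -3315.66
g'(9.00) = -1093.27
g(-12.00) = 7418.49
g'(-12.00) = -1869.43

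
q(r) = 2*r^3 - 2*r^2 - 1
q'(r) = 6*r^2 - 4*r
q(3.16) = 42.14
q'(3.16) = 47.27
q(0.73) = -1.29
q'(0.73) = 0.28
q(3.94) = 90.28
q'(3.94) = 77.38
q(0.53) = -1.26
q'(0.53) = -0.43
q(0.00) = -1.00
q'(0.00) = 0.00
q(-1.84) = -20.23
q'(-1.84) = 27.67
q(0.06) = -1.01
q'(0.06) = -0.22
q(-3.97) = -157.66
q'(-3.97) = 110.45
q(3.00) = 35.00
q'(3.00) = 42.00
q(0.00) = -1.00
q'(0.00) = 0.00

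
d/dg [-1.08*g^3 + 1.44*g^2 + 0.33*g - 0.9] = -3.24*g^2 + 2.88*g + 0.33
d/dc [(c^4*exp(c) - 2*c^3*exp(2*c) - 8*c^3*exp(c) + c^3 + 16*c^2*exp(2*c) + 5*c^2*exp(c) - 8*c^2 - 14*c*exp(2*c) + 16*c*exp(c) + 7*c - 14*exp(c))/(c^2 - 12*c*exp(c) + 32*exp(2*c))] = ((c^2 - 12*c*exp(c) + 32*exp(2*c))*(c^4*exp(c) - 4*c^3*exp(2*c) - 4*c^3*exp(c) + 26*c^2*exp(2*c) - 19*c^2*exp(c) + 3*c^2 + 4*c*exp(2*c) + 26*c*exp(c) - 16*c - 14*exp(2*c) + 2*exp(c) + 7) + 2*(6*c*exp(c) - c - 32*exp(2*c) + 6*exp(c))*(c^4*exp(c) - 2*c^3*exp(2*c) - 8*c^3*exp(c) + c^3 + 16*c^2*exp(2*c) + 5*c^2*exp(c) - 8*c^2 - 14*c*exp(2*c) + 16*c*exp(c) + 7*c - 14*exp(c)))/(c^2 - 12*c*exp(c) + 32*exp(2*c))^2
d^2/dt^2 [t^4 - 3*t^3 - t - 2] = 6*t*(2*t - 3)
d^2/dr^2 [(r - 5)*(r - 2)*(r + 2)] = 6*r - 10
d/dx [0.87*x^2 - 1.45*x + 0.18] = 1.74*x - 1.45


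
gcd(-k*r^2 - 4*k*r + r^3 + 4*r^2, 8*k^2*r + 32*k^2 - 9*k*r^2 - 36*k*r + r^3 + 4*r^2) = -k*r - 4*k + r^2 + 4*r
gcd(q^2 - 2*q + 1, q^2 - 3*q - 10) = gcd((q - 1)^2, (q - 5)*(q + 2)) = 1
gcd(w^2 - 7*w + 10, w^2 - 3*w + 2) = w - 2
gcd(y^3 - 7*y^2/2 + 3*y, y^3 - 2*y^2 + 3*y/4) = y^2 - 3*y/2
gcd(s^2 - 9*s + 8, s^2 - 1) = s - 1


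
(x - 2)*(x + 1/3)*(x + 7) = x^3 + 16*x^2/3 - 37*x/3 - 14/3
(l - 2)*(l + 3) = l^2 + l - 6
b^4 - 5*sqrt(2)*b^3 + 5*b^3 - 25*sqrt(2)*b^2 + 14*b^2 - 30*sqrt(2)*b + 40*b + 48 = (b + 2)*(b + 3)*(b - 4*sqrt(2))*(b - sqrt(2))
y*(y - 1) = y^2 - y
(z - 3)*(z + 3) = z^2 - 9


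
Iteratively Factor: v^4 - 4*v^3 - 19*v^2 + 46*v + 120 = (v + 3)*(v^3 - 7*v^2 + 2*v + 40) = (v - 5)*(v + 3)*(v^2 - 2*v - 8) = (v - 5)*(v + 2)*(v + 3)*(v - 4)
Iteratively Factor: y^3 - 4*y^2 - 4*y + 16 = (y + 2)*(y^2 - 6*y + 8) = (y - 4)*(y + 2)*(y - 2)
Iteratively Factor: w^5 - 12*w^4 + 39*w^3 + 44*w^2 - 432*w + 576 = (w - 3)*(w^4 - 9*w^3 + 12*w^2 + 80*w - 192) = (w - 4)*(w - 3)*(w^3 - 5*w^2 - 8*w + 48) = (w - 4)^2*(w - 3)*(w^2 - w - 12) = (w - 4)^2*(w - 3)*(w + 3)*(w - 4)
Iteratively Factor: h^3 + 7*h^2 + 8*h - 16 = (h + 4)*(h^2 + 3*h - 4) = (h + 4)^2*(h - 1)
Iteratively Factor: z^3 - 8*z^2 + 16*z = (z - 4)*(z^2 - 4*z) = z*(z - 4)*(z - 4)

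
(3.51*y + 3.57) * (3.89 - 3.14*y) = -11.0214*y^2 + 2.4441*y + 13.8873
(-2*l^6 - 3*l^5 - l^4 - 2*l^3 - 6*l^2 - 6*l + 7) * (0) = 0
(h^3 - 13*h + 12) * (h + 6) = h^4 + 6*h^3 - 13*h^2 - 66*h + 72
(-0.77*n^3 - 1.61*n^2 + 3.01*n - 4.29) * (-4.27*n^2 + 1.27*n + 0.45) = 3.2879*n^5 + 5.8968*n^4 - 15.2439*n^3 + 21.4165*n^2 - 4.0938*n - 1.9305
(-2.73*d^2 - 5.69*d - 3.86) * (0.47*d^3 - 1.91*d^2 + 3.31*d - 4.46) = -1.2831*d^5 + 2.54*d^4 + 0.0174000000000003*d^3 + 0.714500000000001*d^2 + 12.6008*d + 17.2156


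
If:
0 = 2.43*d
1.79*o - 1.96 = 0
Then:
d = 0.00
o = 1.09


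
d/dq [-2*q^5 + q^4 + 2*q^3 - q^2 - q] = -10*q^4 + 4*q^3 + 6*q^2 - 2*q - 1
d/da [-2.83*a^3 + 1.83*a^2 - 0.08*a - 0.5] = -8.49*a^2 + 3.66*a - 0.08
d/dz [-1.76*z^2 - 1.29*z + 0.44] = -3.52*z - 1.29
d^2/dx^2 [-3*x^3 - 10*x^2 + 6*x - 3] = -18*x - 20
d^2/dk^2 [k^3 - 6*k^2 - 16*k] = 6*k - 12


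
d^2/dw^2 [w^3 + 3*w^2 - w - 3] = 6*w + 6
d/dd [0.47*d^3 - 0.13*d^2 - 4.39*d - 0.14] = 1.41*d^2 - 0.26*d - 4.39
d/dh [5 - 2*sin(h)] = -2*cos(h)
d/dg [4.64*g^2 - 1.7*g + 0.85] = 9.28*g - 1.7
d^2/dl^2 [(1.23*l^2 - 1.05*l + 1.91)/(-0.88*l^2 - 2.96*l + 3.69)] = (-8.88178419700125e-16*l^4 + 8.034048*l^3 - 32.83896*l^2 - 9.393648*l - 56.432182)/(0.681472*l^6 + 6.876672*l^5 + 14.558016*l^4 - 31.735936*l^3 - 61.044408*l^2 + 120.910968*l - 50.243409)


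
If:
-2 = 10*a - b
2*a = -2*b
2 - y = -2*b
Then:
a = -2/11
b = 2/11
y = 26/11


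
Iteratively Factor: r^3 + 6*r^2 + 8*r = (r)*(r^2 + 6*r + 8) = r*(r + 2)*(r + 4)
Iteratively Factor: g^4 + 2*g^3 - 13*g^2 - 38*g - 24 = (g - 4)*(g^3 + 6*g^2 + 11*g + 6) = (g - 4)*(g + 2)*(g^2 + 4*g + 3) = (g - 4)*(g + 2)*(g + 3)*(g + 1)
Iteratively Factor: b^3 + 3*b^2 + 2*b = (b + 1)*(b^2 + 2*b) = (b + 1)*(b + 2)*(b)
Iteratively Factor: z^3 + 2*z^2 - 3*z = (z)*(z^2 + 2*z - 3) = z*(z + 3)*(z - 1)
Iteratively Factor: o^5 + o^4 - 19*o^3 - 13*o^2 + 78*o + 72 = (o + 1)*(o^4 - 19*o^2 + 6*o + 72) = (o - 3)*(o + 1)*(o^3 + 3*o^2 - 10*o - 24) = (o - 3)*(o + 1)*(o + 4)*(o^2 - o - 6) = (o - 3)^2*(o + 1)*(o + 4)*(o + 2)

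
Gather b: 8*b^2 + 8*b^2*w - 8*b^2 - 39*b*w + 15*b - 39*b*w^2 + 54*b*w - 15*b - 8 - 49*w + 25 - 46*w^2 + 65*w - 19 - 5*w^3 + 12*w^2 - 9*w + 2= 8*b^2*w + b*(-39*w^2 + 15*w) - 5*w^3 - 34*w^2 + 7*w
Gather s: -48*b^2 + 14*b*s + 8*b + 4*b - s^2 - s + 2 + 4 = -48*b^2 + 12*b - s^2 + s*(14*b - 1) + 6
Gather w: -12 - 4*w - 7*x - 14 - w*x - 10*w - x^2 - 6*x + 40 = w*(-x - 14) - x^2 - 13*x + 14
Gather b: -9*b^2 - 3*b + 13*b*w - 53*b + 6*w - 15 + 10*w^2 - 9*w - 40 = -9*b^2 + b*(13*w - 56) + 10*w^2 - 3*w - 55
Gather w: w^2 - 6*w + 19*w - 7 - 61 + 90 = w^2 + 13*w + 22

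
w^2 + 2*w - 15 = (w - 3)*(w + 5)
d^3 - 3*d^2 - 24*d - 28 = (d - 7)*(d + 2)^2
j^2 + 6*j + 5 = (j + 1)*(j + 5)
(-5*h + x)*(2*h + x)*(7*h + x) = -70*h^3 - 31*h^2*x + 4*h*x^2 + x^3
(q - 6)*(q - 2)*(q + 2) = q^3 - 6*q^2 - 4*q + 24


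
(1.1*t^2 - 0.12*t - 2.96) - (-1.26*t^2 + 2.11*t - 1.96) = 2.36*t^2 - 2.23*t - 1.0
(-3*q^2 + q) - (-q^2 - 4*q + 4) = -2*q^2 + 5*q - 4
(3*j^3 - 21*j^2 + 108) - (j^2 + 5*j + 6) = 3*j^3 - 22*j^2 - 5*j + 102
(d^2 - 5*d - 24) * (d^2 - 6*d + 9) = d^4 - 11*d^3 + 15*d^2 + 99*d - 216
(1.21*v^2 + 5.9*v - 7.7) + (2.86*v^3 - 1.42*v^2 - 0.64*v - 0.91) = 2.86*v^3 - 0.21*v^2 + 5.26*v - 8.61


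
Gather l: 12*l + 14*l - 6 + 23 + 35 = 26*l + 52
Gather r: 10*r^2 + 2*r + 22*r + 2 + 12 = 10*r^2 + 24*r + 14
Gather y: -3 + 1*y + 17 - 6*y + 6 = 20 - 5*y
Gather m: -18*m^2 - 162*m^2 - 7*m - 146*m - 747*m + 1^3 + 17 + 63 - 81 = -180*m^2 - 900*m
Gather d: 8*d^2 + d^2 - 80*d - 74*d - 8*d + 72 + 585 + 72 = 9*d^2 - 162*d + 729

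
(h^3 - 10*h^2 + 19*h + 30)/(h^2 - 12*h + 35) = (h^2 - 5*h - 6)/(h - 7)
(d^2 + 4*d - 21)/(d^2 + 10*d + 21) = (d - 3)/(d + 3)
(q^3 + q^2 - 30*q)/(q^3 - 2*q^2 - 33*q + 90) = q/(q - 3)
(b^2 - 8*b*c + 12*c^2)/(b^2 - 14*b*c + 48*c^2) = (b - 2*c)/(b - 8*c)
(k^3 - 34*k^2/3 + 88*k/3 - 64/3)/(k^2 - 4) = (3*k^2 - 28*k + 32)/(3*(k + 2))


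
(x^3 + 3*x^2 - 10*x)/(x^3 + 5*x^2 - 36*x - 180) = x*(x - 2)/(x^2 - 36)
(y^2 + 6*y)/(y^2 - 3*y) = (y + 6)/(y - 3)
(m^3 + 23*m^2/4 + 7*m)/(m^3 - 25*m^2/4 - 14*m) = (m + 4)/(m - 8)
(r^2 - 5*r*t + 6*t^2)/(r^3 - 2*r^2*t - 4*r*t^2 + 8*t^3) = (r - 3*t)/(r^2 - 4*t^2)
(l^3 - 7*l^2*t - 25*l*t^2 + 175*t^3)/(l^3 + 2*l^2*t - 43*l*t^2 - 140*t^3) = (l - 5*t)/(l + 4*t)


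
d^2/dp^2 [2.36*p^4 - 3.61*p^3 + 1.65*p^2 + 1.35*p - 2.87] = 28.32*p^2 - 21.66*p + 3.3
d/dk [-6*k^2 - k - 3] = -12*k - 1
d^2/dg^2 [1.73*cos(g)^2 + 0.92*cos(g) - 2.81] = -0.92*cos(g) - 3.46*cos(2*g)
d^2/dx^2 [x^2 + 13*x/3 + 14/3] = 2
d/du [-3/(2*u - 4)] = 3/(2*(u - 2)^2)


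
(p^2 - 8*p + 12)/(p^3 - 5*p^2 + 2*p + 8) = (p - 6)/(p^2 - 3*p - 4)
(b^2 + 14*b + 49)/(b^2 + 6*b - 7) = (b + 7)/(b - 1)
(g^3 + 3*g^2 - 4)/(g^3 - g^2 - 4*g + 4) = (g + 2)/(g - 2)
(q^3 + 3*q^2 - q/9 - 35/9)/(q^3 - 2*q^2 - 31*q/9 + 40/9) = (3*q + 7)/(3*q - 8)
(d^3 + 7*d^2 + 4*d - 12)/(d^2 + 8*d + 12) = d - 1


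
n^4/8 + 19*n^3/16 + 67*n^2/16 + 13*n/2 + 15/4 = (n/4 + 1/2)*(n/2 + 1)*(n + 5/2)*(n + 3)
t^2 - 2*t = t*(t - 2)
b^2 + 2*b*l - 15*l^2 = (b - 3*l)*(b + 5*l)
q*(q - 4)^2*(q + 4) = q^4 - 4*q^3 - 16*q^2 + 64*q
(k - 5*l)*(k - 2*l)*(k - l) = k^3 - 8*k^2*l + 17*k*l^2 - 10*l^3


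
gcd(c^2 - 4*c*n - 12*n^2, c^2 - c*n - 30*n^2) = c - 6*n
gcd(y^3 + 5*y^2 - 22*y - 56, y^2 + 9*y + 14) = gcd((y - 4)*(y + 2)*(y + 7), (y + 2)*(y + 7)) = y^2 + 9*y + 14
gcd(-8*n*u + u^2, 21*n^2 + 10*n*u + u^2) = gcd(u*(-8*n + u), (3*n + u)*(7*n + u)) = 1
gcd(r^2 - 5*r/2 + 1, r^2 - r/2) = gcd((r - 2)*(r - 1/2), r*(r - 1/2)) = r - 1/2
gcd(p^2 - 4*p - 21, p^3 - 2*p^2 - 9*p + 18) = p + 3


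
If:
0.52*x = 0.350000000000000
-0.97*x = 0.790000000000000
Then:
No Solution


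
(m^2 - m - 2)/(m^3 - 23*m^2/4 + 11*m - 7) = 4*(m + 1)/(4*m^2 - 15*m + 14)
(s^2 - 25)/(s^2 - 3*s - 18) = (25 - s^2)/(-s^2 + 3*s + 18)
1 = 1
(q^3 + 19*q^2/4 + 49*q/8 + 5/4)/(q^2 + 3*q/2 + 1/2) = (8*q^3 + 38*q^2 + 49*q + 10)/(4*(2*q^2 + 3*q + 1))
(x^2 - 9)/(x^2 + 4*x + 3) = (x - 3)/(x + 1)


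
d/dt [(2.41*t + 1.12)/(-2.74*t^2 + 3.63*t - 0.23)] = (6.6034*t^2 + 6.1376*t - 4.6199)/(7.5076*t^4 - 19.8924*t^3 + 14.4373*t^2 - 1.6698*t + 0.0529)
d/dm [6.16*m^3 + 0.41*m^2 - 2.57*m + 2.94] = 18.48*m^2 + 0.82*m - 2.57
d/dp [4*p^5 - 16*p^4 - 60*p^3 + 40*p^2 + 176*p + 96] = 20*p^4 - 64*p^3 - 180*p^2 + 80*p + 176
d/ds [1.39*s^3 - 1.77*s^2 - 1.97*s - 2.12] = 4.17*s^2 - 3.54*s - 1.97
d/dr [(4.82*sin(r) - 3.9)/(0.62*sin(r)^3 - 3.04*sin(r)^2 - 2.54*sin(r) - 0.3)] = (-5.9768*sin(r)^3 + 21.9068*sin(r)^2 - 23.712*sin(r) - 11.352)*cos(r)/(0.3844*sin(r)^6 - 3.7696*sin(r)^5 + 6.092*sin(r)^4 + 15.0712*sin(r)^3 + 8.2756*sin(r)^2 + 1.524*sin(r) + 0.09)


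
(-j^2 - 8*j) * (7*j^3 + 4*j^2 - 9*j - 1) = -7*j^5 - 60*j^4 - 23*j^3 + 73*j^2 + 8*j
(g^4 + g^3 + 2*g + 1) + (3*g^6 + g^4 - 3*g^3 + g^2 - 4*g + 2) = 3*g^6 + 2*g^4 - 2*g^3 + g^2 - 2*g + 3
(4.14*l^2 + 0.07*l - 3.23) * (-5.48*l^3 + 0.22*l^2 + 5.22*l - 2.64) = -22.6872*l^5 + 0.5272*l^4 + 39.3266*l^3 - 11.2748*l^2 - 17.0454*l + 8.5272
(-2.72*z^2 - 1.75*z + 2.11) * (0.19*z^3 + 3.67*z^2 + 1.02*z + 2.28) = -0.5168*z^5 - 10.3149*z^4 - 8.796*z^3 - 0.242900000000001*z^2 - 1.8378*z + 4.8108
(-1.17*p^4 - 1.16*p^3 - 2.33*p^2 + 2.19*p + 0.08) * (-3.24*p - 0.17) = 3.7908*p^5 + 3.9573*p^4 + 7.7464*p^3 - 6.6995*p^2 - 0.6315*p - 0.0136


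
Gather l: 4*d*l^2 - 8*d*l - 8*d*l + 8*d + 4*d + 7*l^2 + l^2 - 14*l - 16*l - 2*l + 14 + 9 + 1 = 12*d + l^2*(4*d + 8) + l*(-16*d - 32) + 24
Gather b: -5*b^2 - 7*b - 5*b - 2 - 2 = -5*b^2 - 12*b - 4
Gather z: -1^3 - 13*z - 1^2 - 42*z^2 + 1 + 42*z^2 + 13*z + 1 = 0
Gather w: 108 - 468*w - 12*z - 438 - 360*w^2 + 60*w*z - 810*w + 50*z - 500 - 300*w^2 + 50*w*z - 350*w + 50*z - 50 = -660*w^2 + w*(110*z - 1628) + 88*z - 880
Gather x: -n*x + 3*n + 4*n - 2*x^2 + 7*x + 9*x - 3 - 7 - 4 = 7*n - 2*x^2 + x*(16 - n) - 14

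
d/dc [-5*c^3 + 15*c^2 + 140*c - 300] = -15*c^2 + 30*c + 140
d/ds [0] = 0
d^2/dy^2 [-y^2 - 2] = -2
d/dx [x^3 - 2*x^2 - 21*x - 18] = 3*x^2 - 4*x - 21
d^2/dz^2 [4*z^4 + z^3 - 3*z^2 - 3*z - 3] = 48*z^2 + 6*z - 6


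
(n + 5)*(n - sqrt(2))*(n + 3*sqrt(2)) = n^3 + 2*sqrt(2)*n^2 + 5*n^2 - 6*n + 10*sqrt(2)*n - 30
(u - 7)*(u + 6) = u^2 - u - 42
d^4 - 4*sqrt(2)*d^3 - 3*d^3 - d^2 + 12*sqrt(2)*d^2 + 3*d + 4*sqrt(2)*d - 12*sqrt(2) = (d - 3)*(d - 1)*(d + 1)*(d - 4*sqrt(2))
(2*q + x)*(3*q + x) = 6*q^2 + 5*q*x + x^2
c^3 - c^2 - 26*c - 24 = (c - 6)*(c + 1)*(c + 4)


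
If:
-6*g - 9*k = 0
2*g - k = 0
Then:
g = 0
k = 0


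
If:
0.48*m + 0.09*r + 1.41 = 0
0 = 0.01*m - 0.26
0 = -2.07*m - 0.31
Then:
No Solution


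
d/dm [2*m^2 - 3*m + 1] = 4*m - 3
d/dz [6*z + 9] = 6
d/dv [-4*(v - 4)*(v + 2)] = 8 - 8*v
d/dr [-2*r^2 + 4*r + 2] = 4 - 4*r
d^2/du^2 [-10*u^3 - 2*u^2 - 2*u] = -60*u - 4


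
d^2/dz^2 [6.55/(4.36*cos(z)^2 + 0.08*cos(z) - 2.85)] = (-498.05152*(1 - cos(z)^2)^2 - 6.85392*cos(z)^3 - 574.62888*cos(z)^2 + 12.21444*cos(z) + 660.91596)/(4.36*cos(z)^2 + 0.08*cos(z) - 2.85)^3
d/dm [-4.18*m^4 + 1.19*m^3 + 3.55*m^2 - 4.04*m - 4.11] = -16.72*m^3 + 3.57*m^2 + 7.1*m - 4.04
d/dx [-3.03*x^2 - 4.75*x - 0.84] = -6.06*x - 4.75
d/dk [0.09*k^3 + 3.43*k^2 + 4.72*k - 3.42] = 0.27*k^2 + 6.86*k + 4.72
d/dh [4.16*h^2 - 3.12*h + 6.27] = 8.32*h - 3.12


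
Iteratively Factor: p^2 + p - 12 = (p - 3)*(p + 4)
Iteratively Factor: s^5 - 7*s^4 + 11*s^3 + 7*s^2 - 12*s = (s - 4)*(s^4 - 3*s^3 - s^2 + 3*s) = (s - 4)*(s - 3)*(s^3 - s) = (s - 4)*(s - 3)*(s + 1)*(s^2 - s) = s*(s - 4)*(s - 3)*(s + 1)*(s - 1)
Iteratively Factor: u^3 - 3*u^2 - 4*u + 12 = (u + 2)*(u^2 - 5*u + 6) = (u - 3)*(u + 2)*(u - 2)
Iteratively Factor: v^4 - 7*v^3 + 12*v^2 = (v - 3)*(v^3 - 4*v^2) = v*(v - 3)*(v^2 - 4*v) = v^2*(v - 3)*(v - 4)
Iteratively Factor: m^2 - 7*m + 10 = (m - 5)*(m - 2)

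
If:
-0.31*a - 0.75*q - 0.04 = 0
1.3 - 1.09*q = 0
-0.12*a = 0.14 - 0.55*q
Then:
No Solution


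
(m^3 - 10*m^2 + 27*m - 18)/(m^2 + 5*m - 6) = (m^2 - 9*m + 18)/(m + 6)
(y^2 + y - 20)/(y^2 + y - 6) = (y^2 + y - 20)/(y^2 + y - 6)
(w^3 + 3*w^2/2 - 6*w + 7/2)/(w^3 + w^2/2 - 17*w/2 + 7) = (w - 1)/(w - 2)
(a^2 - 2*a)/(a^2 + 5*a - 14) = a/(a + 7)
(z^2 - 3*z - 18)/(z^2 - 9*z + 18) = (z + 3)/(z - 3)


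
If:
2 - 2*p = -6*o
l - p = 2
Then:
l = p + 2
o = p/3 - 1/3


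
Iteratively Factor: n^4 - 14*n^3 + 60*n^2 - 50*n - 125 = (n - 5)*(n^3 - 9*n^2 + 15*n + 25) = (n - 5)^2*(n^2 - 4*n - 5) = (n - 5)^3*(n + 1)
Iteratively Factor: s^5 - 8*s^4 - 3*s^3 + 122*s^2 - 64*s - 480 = (s - 4)*(s^4 - 4*s^3 - 19*s^2 + 46*s + 120) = (s - 5)*(s - 4)*(s^3 + s^2 - 14*s - 24) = (s - 5)*(s - 4)*(s + 3)*(s^2 - 2*s - 8) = (s - 5)*(s - 4)^2*(s + 3)*(s + 2)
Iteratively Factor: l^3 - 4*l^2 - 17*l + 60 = (l + 4)*(l^2 - 8*l + 15) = (l - 5)*(l + 4)*(l - 3)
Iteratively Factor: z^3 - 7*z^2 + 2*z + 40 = (z - 4)*(z^2 - 3*z - 10) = (z - 4)*(z + 2)*(z - 5)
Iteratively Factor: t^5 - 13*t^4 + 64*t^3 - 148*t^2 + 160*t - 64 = (t - 2)*(t^4 - 11*t^3 + 42*t^2 - 64*t + 32) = (t - 2)*(t - 1)*(t^3 - 10*t^2 + 32*t - 32) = (t - 2)^2*(t - 1)*(t^2 - 8*t + 16) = (t - 4)*(t - 2)^2*(t - 1)*(t - 4)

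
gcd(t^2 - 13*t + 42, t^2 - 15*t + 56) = t - 7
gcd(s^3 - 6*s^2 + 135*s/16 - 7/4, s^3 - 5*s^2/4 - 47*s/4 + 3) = s^2 - 17*s/4 + 1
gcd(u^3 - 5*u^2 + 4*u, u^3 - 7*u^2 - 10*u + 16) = u - 1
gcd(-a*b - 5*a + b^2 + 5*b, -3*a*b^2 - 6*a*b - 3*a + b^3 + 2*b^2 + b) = 1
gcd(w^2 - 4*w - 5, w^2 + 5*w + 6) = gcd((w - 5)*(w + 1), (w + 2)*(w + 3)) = 1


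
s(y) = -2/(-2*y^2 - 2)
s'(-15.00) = 0.00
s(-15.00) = 0.00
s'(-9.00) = 0.00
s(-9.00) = 0.01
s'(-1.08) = 0.46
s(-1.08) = 0.46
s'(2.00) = -0.16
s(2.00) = 0.20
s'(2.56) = -0.09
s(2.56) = 0.13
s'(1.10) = -0.45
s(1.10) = 0.45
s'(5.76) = -0.01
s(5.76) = 0.03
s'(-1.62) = 0.25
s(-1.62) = 0.28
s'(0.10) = -0.20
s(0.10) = 0.99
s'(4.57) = -0.02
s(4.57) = 0.05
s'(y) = -8*y/(-2*y^2 - 2)^2 = -2*y/(y^2 + 1)^2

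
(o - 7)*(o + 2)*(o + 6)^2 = o^4 + 7*o^3 - 38*o^2 - 348*o - 504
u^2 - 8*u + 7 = (u - 7)*(u - 1)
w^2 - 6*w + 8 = (w - 4)*(w - 2)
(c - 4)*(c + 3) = c^2 - c - 12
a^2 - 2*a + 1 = (a - 1)^2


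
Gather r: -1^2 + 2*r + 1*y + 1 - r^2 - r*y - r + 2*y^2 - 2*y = -r^2 + r*(1 - y) + 2*y^2 - y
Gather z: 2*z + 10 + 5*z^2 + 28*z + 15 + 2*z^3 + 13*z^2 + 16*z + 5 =2*z^3 + 18*z^2 + 46*z + 30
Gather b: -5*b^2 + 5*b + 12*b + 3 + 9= -5*b^2 + 17*b + 12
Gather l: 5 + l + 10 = l + 15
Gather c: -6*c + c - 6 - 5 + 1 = -5*c - 10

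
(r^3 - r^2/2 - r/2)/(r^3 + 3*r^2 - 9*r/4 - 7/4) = 2*r/(2*r + 7)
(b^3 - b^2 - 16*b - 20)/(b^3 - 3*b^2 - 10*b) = (b + 2)/b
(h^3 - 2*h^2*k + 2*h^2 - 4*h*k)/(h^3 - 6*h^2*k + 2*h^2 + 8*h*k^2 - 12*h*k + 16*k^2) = h/(h - 4*k)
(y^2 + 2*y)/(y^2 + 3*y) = (y + 2)/(y + 3)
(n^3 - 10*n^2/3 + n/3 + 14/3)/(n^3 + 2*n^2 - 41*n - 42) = (n^2 - 13*n/3 + 14/3)/(n^2 + n - 42)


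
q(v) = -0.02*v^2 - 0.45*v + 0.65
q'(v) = -0.04*v - 0.45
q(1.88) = -0.27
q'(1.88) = -0.53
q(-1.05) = 1.10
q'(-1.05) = -0.41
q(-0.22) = 0.75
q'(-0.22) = -0.44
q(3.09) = -0.93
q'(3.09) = -0.57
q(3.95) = -1.44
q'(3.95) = -0.61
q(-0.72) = 0.96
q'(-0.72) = -0.42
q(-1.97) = 1.46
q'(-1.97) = -0.37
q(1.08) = 0.14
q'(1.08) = -0.49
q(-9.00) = 3.08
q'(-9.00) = -0.09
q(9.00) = -5.02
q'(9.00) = -0.81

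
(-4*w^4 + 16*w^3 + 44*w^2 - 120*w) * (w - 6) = -4*w^5 + 40*w^4 - 52*w^3 - 384*w^2 + 720*w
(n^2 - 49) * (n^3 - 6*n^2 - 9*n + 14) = n^5 - 6*n^4 - 58*n^3 + 308*n^2 + 441*n - 686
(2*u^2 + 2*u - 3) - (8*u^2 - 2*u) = -6*u^2 + 4*u - 3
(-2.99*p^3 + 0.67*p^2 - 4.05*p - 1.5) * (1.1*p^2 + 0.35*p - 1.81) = -3.289*p^5 - 0.3095*p^4 + 1.1914*p^3 - 4.2802*p^2 + 6.8055*p + 2.715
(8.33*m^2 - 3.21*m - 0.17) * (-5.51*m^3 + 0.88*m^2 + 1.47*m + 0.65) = -45.8983*m^5 + 25.0175*m^4 + 10.357*m^3 + 0.5462*m^2 - 2.3364*m - 0.1105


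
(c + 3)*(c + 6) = c^2 + 9*c + 18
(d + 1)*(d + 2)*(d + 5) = d^3 + 8*d^2 + 17*d + 10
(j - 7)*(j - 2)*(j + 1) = j^3 - 8*j^2 + 5*j + 14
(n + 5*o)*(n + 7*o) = n^2 + 12*n*o + 35*o^2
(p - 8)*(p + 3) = p^2 - 5*p - 24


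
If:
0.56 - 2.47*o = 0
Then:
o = 0.23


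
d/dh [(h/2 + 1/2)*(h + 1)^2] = 3*(h + 1)^2/2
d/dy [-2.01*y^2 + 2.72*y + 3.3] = 2.72 - 4.02*y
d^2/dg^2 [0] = 0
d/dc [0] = 0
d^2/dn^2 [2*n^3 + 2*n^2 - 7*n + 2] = 12*n + 4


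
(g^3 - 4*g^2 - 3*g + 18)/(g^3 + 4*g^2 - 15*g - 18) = (g^2 - g - 6)/(g^2 + 7*g + 6)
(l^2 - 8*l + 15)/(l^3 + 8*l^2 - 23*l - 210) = (l - 3)/(l^2 + 13*l + 42)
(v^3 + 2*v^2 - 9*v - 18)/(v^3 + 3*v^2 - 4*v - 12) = (v - 3)/(v - 2)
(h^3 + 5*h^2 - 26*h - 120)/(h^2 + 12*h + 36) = (h^2 - h - 20)/(h + 6)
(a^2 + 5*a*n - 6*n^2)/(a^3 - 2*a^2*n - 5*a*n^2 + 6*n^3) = (a + 6*n)/(a^2 - a*n - 6*n^2)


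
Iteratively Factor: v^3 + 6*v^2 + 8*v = (v + 2)*(v^2 + 4*v) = v*(v + 2)*(v + 4)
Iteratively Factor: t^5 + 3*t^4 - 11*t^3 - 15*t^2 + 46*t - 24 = (t - 2)*(t^4 + 5*t^3 - t^2 - 17*t + 12) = (t - 2)*(t - 1)*(t^3 + 6*t^2 + 5*t - 12) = (t - 2)*(t - 1)^2*(t^2 + 7*t + 12) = (t - 2)*(t - 1)^2*(t + 4)*(t + 3)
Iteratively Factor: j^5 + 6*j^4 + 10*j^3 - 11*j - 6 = (j - 1)*(j^4 + 7*j^3 + 17*j^2 + 17*j + 6) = (j - 1)*(j + 3)*(j^3 + 4*j^2 + 5*j + 2) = (j - 1)*(j + 2)*(j + 3)*(j^2 + 2*j + 1) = (j - 1)*(j + 1)*(j + 2)*(j + 3)*(j + 1)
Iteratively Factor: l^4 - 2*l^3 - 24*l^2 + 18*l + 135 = (l - 5)*(l^3 + 3*l^2 - 9*l - 27) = (l - 5)*(l - 3)*(l^2 + 6*l + 9) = (l - 5)*(l - 3)*(l + 3)*(l + 3)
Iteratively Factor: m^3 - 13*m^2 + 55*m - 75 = (m - 3)*(m^2 - 10*m + 25) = (m - 5)*(m - 3)*(m - 5)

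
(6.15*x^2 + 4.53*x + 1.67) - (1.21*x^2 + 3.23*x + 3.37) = 4.94*x^2 + 1.3*x - 1.7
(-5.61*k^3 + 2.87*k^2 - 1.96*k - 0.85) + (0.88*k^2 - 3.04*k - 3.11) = -5.61*k^3 + 3.75*k^2 - 5.0*k - 3.96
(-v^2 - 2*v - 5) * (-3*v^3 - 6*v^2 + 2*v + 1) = 3*v^5 + 12*v^4 + 25*v^3 + 25*v^2 - 12*v - 5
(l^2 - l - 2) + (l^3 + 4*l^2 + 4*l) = l^3 + 5*l^2 + 3*l - 2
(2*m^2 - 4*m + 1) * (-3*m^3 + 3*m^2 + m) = -6*m^5 + 18*m^4 - 13*m^3 - m^2 + m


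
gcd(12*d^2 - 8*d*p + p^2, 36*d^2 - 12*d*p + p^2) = -6*d + p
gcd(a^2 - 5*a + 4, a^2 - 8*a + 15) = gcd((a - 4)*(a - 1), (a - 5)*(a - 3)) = 1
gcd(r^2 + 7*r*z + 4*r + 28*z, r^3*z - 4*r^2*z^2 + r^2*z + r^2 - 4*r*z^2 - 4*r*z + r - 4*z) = 1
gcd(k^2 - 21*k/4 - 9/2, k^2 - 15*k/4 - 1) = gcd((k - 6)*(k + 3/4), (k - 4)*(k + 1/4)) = 1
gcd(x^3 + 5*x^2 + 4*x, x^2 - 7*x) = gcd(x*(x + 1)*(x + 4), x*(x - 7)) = x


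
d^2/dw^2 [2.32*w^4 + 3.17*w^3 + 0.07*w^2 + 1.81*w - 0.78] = 27.84*w^2 + 19.02*w + 0.14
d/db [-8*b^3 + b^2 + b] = -24*b^2 + 2*b + 1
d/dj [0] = 0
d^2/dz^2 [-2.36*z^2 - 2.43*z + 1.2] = -4.72000000000000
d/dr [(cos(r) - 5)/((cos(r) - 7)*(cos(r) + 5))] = (cos(r)^2 - 10*cos(r) + 45)*sin(r)/((cos(r) - 7)^2*(cos(r) + 5)^2)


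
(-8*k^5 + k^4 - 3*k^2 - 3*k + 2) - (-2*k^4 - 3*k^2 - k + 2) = -8*k^5 + 3*k^4 - 2*k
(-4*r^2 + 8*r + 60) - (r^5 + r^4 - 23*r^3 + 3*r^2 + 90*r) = -r^5 - r^4 + 23*r^3 - 7*r^2 - 82*r + 60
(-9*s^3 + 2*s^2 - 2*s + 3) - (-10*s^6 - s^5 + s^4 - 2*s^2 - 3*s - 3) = 10*s^6 + s^5 - s^4 - 9*s^3 + 4*s^2 + s + 6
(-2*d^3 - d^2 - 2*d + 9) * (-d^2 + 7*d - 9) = 2*d^5 - 13*d^4 + 13*d^3 - 14*d^2 + 81*d - 81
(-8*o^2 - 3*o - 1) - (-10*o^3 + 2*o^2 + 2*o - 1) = 10*o^3 - 10*o^2 - 5*o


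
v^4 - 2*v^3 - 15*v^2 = v^2*(v - 5)*(v + 3)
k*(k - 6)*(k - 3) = k^3 - 9*k^2 + 18*k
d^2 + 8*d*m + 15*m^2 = (d + 3*m)*(d + 5*m)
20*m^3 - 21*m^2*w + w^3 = (-4*m + w)*(-m + w)*(5*m + w)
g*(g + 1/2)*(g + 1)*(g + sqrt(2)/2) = g^4 + sqrt(2)*g^3/2 + 3*g^3/2 + g^2/2 + 3*sqrt(2)*g^2/4 + sqrt(2)*g/4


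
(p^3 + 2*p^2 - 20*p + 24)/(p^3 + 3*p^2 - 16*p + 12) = (p - 2)/(p - 1)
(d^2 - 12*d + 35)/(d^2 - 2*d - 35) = (d - 5)/(d + 5)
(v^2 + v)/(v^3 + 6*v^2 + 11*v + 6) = v/(v^2 + 5*v + 6)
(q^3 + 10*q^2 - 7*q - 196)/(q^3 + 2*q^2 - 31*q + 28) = (q + 7)/(q - 1)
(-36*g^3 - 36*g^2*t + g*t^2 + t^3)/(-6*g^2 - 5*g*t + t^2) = 6*g + t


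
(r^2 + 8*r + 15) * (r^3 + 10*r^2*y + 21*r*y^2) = r^5 + 10*r^4*y + 8*r^4 + 21*r^3*y^2 + 80*r^3*y + 15*r^3 + 168*r^2*y^2 + 150*r^2*y + 315*r*y^2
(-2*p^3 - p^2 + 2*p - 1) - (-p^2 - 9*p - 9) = -2*p^3 + 11*p + 8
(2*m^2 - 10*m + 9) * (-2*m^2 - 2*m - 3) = -4*m^4 + 16*m^3 - 4*m^2 + 12*m - 27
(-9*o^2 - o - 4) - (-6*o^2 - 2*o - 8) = -3*o^2 + o + 4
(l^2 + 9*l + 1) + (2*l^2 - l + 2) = 3*l^2 + 8*l + 3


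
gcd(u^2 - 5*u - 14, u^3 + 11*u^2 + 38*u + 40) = u + 2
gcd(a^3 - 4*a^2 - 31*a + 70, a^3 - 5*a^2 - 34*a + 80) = a^2 + 3*a - 10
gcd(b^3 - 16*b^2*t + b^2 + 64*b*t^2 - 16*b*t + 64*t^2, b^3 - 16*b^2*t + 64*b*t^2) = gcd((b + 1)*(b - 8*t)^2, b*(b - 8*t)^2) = b^2 - 16*b*t + 64*t^2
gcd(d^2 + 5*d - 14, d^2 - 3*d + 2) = d - 2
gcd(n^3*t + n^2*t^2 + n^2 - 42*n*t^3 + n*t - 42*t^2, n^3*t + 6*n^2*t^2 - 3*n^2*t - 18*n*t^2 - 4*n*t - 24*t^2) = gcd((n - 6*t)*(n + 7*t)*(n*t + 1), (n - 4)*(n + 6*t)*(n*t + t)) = 1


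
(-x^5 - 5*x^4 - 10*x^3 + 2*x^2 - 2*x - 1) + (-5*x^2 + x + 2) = -x^5 - 5*x^4 - 10*x^3 - 3*x^2 - x + 1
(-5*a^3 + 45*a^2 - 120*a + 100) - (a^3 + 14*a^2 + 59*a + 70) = -6*a^3 + 31*a^2 - 179*a + 30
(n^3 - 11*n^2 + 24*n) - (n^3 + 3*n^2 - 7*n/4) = -14*n^2 + 103*n/4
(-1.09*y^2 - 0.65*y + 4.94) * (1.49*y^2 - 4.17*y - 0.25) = -1.6241*y^4 + 3.5768*y^3 + 10.3436*y^2 - 20.4373*y - 1.235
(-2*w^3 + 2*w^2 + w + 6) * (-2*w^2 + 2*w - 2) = 4*w^5 - 8*w^4 + 6*w^3 - 14*w^2 + 10*w - 12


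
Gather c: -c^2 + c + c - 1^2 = -c^2 + 2*c - 1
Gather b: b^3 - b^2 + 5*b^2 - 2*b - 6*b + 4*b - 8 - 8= b^3 + 4*b^2 - 4*b - 16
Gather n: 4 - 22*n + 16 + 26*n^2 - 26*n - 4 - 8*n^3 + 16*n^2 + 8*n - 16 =-8*n^3 + 42*n^2 - 40*n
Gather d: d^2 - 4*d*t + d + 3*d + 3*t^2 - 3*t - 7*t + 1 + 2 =d^2 + d*(4 - 4*t) + 3*t^2 - 10*t + 3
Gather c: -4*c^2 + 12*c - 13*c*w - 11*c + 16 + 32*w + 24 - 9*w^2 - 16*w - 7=-4*c^2 + c*(1 - 13*w) - 9*w^2 + 16*w + 33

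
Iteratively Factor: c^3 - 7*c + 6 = (c - 2)*(c^2 + 2*c - 3) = (c - 2)*(c - 1)*(c + 3)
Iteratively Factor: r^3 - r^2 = (r)*(r^2 - r) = r^2*(r - 1)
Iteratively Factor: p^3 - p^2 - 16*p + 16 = (p - 4)*(p^2 + 3*p - 4) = (p - 4)*(p - 1)*(p + 4)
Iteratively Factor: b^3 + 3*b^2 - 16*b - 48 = (b - 4)*(b^2 + 7*b + 12) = (b - 4)*(b + 3)*(b + 4)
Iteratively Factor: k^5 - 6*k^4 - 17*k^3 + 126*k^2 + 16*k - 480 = (k - 3)*(k^4 - 3*k^3 - 26*k^2 + 48*k + 160) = (k - 3)*(k + 2)*(k^3 - 5*k^2 - 16*k + 80) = (k - 4)*(k - 3)*(k + 2)*(k^2 - k - 20) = (k - 5)*(k - 4)*(k - 3)*(k + 2)*(k + 4)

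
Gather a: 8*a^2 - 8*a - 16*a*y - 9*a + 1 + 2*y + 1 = 8*a^2 + a*(-16*y - 17) + 2*y + 2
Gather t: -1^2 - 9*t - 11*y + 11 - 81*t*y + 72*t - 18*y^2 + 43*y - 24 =t*(63 - 81*y) - 18*y^2 + 32*y - 14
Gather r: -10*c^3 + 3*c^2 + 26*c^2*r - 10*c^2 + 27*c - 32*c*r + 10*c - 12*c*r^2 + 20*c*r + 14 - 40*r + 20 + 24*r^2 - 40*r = -10*c^3 - 7*c^2 + 37*c + r^2*(24 - 12*c) + r*(26*c^2 - 12*c - 80) + 34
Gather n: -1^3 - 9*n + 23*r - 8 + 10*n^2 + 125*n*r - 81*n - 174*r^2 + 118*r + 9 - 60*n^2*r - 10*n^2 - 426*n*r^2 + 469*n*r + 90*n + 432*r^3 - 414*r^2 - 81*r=-60*n^2*r + n*(-426*r^2 + 594*r) + 432*r^3 - 588*r^2 + 60*r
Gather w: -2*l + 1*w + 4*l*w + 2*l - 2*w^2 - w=4*l*w - 2*w^2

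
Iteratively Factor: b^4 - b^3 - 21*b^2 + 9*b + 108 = (b + 3)*(b^3 - 4*b^2 - 9*b + 36) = (b - 3)*(b + 3)*(b^2 - b - 12) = (b - 4)*(b - 3)*(b + 3)*(b + 3)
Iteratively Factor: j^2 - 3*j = (j - 3)*(j)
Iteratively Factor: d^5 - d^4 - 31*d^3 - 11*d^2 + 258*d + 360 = (d + 3)*(d^4 - 4*d^3 - 19*d^2 + 46*d + 120) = (d - 4)*(d + 3)*(d^3 - 19*d - 30) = (d - 4)*(d + 3)^2*(d^2 - 3*d - 10) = (d - 5)*(d - 4)*(d + 3)^2*(d + 2)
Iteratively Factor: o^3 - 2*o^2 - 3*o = (o)*(o^2 - 2*o - 3) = o*(o - 3)*(o + 1)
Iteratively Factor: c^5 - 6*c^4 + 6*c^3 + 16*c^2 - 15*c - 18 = (c - 2)*(c^4 - 4*c^3 - 2*c^2 + 12*c + 9) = (c - 2)*(c + 1)*(c^3 - 5*c^2 + 3*c + 9) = (c - 2)*(c + 1)^2*(c^2 - 6*c + 9) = (c - 3)*(c - 2)*(c + 1)^2*(c - 3)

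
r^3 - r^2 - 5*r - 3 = (r - 3)*(r + 1)^2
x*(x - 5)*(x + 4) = x^3 - x^2 - 20*x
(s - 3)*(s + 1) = s^2 - 2*s - 3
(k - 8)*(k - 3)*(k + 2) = k^3 - 9*k^2 + 2*k + 48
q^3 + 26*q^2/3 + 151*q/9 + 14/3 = (q + 1/3)*(q + 7/3)*(q + 6)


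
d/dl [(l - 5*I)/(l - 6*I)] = -I/(l - 6*I)^2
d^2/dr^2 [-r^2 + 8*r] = -2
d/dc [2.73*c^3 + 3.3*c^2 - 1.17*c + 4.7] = 8.19*c^2 + 6.6*c - 1.17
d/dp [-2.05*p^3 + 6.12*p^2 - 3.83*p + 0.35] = -6.15*p^2 + 12.24*p - 3.83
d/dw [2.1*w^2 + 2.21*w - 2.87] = 4.2*w + 2.21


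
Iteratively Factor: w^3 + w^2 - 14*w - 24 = (w + 3)*(w^2 - 2*w - 8) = (w - 4)*(w + 3)*(w + 2)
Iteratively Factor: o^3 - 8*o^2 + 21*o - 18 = (o - 2)*(o^2 - 6*o + 9) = (o - 3)*(o - 2)*(o - 3)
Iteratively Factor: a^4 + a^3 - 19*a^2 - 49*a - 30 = (a - 5)*(a^3 + 6*a^2 + 11*a + 6) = (a - 5)*(a + 1)*(a^2 + 5*a + 6) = (a - 5)*(a + 1)*(a + 2)*(a + 3)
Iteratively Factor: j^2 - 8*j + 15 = (j - 3)*(j - 5)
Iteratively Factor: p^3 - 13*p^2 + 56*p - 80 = (p - 4)*(p^2 - 9*p + 20) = (p - 4)^2*(p - 5)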